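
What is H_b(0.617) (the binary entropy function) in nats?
0.6655 nats

The binary entropy function is:
H(p) = -p log(p) - (1-p) log(1-p)

H(0.617) = -0.617 × log_e(0.617) - 0.383 × log_e(0.383)
H(0.617) = 0.6655 nats

Note: Binary entropy is maximized at p=0.5 (H=1 bit) and minimized at p=0 or p=1 (H=0).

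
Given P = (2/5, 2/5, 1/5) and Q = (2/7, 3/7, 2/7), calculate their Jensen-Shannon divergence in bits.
0.0127 bits

Jensen-Shannon divergence is:
JSD(P||Q) = 0.5 × D_KL(P||M) + 0.5 × D_KL(Q||M)
where M = 0.5 × (P + Q) is the mixture distribution.

M = 0.5 × (2/5, 2/5, 1/5) + 0.5 × (2/7, 3/7, 2/7) = (12/35, 0.414286, 0.242857)

D_KL(P||M) = 0.0127 bits
D_KL(Q||M) = 0.0128 bits

JSD(P||Q) = 0.5 × 0.0127 + 0.5 × 0.0128 = 0.0127 bits

Unlike KL divergence, JSD is symmetric and bounded: 0 ≤ JSD ≤ log(2).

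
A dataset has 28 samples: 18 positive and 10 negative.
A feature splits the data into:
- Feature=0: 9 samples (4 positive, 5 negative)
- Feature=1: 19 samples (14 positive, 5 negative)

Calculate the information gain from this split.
0.0575 bits

Information Gain = H(Y) - H(Y|Feature)

Before split:
P(positive) = 18/28 = 0.6429
H(Y) = 0.9403 bits

After split:
Feature=0: H = 0.9911 bits (weight = 9/28)
Feature=1: H = 0.8315 bits (weight = 19/28)
H(Y|Feature) = (9/28)×0.9911 + (19/28)×0.8315 = 0.8828 bits

Information Gain = 0.9403 - 0.8828 = 0.0575 bits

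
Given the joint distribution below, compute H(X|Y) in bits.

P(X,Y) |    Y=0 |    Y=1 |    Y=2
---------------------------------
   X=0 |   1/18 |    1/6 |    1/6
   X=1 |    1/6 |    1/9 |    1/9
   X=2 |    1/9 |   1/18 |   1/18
1.4591 bits

Using the chain rule: H(X|Y) = H(X,Y) - H(Y)

First, compute H(X,Y) = 3.0441 bits

Marginal P(Y) = (1/3, 1/3, 1/3)
H(Y) = 1.5850 bits

H(X|Y) = H(X,Y) - H(Y) = 3.0441 - 1.5850 = 1.4591 bits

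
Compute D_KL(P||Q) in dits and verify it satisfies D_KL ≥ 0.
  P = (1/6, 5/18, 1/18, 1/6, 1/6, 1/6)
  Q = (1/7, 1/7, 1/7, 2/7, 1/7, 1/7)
0.0519 dits

KL divergence satisfies the Gibbs inequality: D_KL(P||Q) ≥ 0 for all distributions P, Q.

D_KL(P||Q) = Σ p(x) log(p(x)/q(x))
Term by term:
  x=0: 1/6 × log_10[(1/6)/(1/7)] = 0.0112
  x=1: 5/18 × log_10[(5/18)/(1/7)] = 0.0802
  x=2: 1/18 × log_10[(1/18)/(1/7)] = -0.0228
  x=3: 1/6 × log_10[(1/6)/(2/7)] = -0.0390
  x=4: 1/6 × log_10[(1/6)/(1/7)] = 0.0112
  x=5: 1/6 × log_10[(1/6)/(1/7)] = 0.0112
D_KL(P||Q) = 0.0519 dits

D_KL(P||Q) = 0.0519 ≥ 0 ✓

This non-negativity is a fundamental property: relative entropy cannot be negative because it measures how different Q is from P.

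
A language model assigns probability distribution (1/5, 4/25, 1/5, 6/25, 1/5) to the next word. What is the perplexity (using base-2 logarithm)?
4.9599

Perplexity is 2^H (or exp(H) for natural log).

First, H = -Σ p log p = 2.3103 bits
Perplexity = 2^2.3103 = 4.9599

Interpretation: The model's uncertainty is equivalent to choosing uniformly among 5.0 options.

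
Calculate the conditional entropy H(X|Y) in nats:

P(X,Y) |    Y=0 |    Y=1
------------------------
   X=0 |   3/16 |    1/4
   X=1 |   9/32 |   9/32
0.6828 nats

Using the chain rule: H(X|Y) = H(X,Y) - H(Y)

First, compute H(X,Y) = 1.3740 nats

Marginal P(Y) = (15/32, 17/32)
H(Y) = 0.6912 nats

H(X|Y) = H(X,Y) - H(Y) = 1.3740 - 0.6912 = 0.6828 nats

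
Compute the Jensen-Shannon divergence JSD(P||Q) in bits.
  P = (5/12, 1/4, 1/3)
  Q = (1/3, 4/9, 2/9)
0.0313 bits

Jensen-Shannon divergence is:
JSD(P||Q) = 0.5 × D_KL(P||M) + 0.5 × D_KL(Q||M)
where M = 0.5 × (P + Q) is the mixture distribution.

M = 0.5 × (5/12, 1/4, 1/3) + 0.5 × (1/3, 4/9, 2/9) = (3/8, 0.347222, 5/18)

D_KL(P||M) = 0.0325 bits
D_KL(Q||M) = 0.0301 bits

JSD(P||Q) = 0.5 × 0.0325 + 0.5 × 0.0301 = 0.0313 bits

Unlike KL divergence, JSD is symmetric and bounded: 0 ≤ JSD ≤ log(2).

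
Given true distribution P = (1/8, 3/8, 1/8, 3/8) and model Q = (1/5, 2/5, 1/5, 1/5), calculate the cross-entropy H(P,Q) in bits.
1.9469 bits

Cross-entropy: H(P,Q) = -Σ p(x) log q(x)

Alternatively: H(P,Q) = H(P) + D_KL(P||Q)
H(P) = 1.8113 bits
D_KL(P||Q) = 0.1356 bits

H(P,Q) = 1.8113 + 0.1356 = 1.9469 bits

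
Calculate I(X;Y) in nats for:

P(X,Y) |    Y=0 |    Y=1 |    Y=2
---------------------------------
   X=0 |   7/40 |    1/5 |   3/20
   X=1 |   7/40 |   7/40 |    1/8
0.0007 nats

Mutual information: I(X;Y) = H(X) + H(Y) - H(X,Y)

Marginals:
P(X) = (21/40, 19/40), H(X) = 0.6919 nats
P(Y) = (7/20, 3/8, 11/40), H(Y) = 1.0903 nats

Joint entropy: H(X,Y) = 1.7814 nats

I(X;Y) = 0.6919 + 1.0903 - 1.7814 = 0.0007 nats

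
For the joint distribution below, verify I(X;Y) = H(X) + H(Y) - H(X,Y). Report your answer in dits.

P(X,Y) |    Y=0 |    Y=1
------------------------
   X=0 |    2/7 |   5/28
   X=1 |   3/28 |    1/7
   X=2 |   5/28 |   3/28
I(X;Y) = 0.0060 dits

Mutual information has multiple equivalent forms:
- I(X;Y) = H(X) - H(X|Y)
- I(X;Y) = H(Y) - H(Y|X)
- I(X;Y) = H(X) + H(Y) - H(X,Y)

Computing all quantities:
H(X) = 0.4607, H(Y) = 0.2966, H(X,Y) = 0.7513
H(X|Y) = 0.4547, H(Y|X) = 0.2906

Verification:
H(X) - H(X|Y) = 0.4607 - 0.4547 = 0.0060
H(Y) - H(Y|X) = 0.2966 - 0.2906 = 0.0060
H(X) + H(Y) - H(X,Y) = 0.4607 + 0.2966 - 0.7513 = 0.0060

All forms give I(X;Y) = 0.0060 dits. ✓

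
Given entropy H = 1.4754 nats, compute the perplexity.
4.3728

Perplexity is e^H (or exp(H) for natural log).

H = 1.4754 nats
Perplexity = e^1.4754 = 4.3728

Interpretation: The model's uncertainty is equivalent to choosing uniformly among 4.4 options.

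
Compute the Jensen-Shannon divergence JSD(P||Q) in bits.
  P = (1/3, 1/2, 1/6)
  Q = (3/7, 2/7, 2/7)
0.0371 bits

Jensen-Shannon divergence is:
JSD(P||Q) = 0.5 × D_KL(P||M) + 0.5 × D_KL(Q||M)
where M = 0.5 × (P + Q) is the mixture distribution.

M = 0.5 × (1/3, 1/2, 1/6) + 0.5 × (3/7, 2/7, 2/7) = (8/21, 11/28, 0.22619)

D_KL(P||M) = 0.0363 bits
D_KL(Q||M) = 0.0379 bits

JSD(P||Q) = 0.5 × 0.0363 + 0.5 × 0.0379 = 0.0371 bits

Unlike KL divergence, JSD is symmetric and bounded: 0 ≤ JSD ≤ log(2).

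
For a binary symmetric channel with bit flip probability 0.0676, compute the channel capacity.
0.6431 bits

For a binary symmetric channel (BSC) with error probability p:
Capacity C = 1 - H(p) bits per symbol

where H(p) = -p log₂(p) - (1-p) log₂(1-p) is the binary entropy function.

H(0.0676) = 0.3569 bits
C = 1 - 0.3569 = 0.6431 bits per symbol

This means we can reliably transmit up to 0.6431 bits of information per channel use.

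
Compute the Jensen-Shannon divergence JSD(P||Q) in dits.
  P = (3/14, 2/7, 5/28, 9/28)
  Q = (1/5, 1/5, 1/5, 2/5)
0.0028 dits

Jensen-Shannon divergence is:
JSD(P||Q) = 0.5 × D_KL(P||M) + 0.5 × D_KL(Q||M)
where M = 0.5 × (P + Q) is the mixture distribution.

M = 0.5 × (3/14, 2/7, 5/28, 9/28) + 0.5 × (1/5, 1/5, 1/5, 2/5) = (0.207143, 0.242857, 0.189286, 0.360714)

D_KL(P||M) = 0.0027 dits
D_KL(Q||M) = 0.0028 dits

JSD(P||Q) = 0.5 × 0.0027 + 0.5 × 0.0028 = 0.0028 dits

Unlike KL divergence, JSD is symmetric and bounded: 0 ≤ JSD ≤ log(2).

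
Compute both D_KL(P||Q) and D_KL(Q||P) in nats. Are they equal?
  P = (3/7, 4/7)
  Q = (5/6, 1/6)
D_KL(P||Q) = 0.4191, D_KL(Q||P) = 0.3488

KL divergence is not symmetric: D_KL(P||Q) ≠ D_KL(Q||P) in general.

D_KL(P||Q) = 0.4191 nats
D_KL(Q||P) = 0.3488 nats

No, they are not equal!

This asymmetry is why KL divergence is not a true distance metric.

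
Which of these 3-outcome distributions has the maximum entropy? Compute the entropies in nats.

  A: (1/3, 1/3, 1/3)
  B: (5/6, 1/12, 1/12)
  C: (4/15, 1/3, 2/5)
A

For a discrete distribution over n outcomes, entropy is maximized by the uniform distribution.

Computing entropies:
H(A) = 1.0986 nats
H(B) = 0.5661 nats
H(C) = 1.0852 nats

The uniform distribution (where all probabilities equal 1/3) achieves the maximum entropy of log_e(3) = 1.0986 nats.

Distribution A has the highest entropy.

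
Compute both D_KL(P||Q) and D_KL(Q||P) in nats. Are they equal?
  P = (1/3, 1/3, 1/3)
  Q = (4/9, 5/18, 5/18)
D_KL(P||Q) = 0.0257, D_KL(Q||P) = 0.0266

KL divergence is not symmetric: D_KL(P||Q) ≠ D_KL(Q||P) in general.

D_KL(P||Q) = 0.0257 nats
D_KL(Q||P) = 0.0266 nats

No, they are not equal!

This asymmetry is why KL divergence is not a true distance metric.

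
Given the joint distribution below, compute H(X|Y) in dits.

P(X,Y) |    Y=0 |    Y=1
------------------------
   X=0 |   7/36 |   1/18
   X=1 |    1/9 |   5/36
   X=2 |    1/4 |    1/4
0.4358 dits

Using the chain rule: H(X|Y) = H(X,Y) - H(Y)

First, compute H(X,Y) = 0.7342 dits

Marginal P(Y) = (5/9, 4/9)
H(Y) = 0.2983 dits

H(X|Y) = H(X,Y) - H(Y) = 0.7342 - 0.2983 = 0.4358 dits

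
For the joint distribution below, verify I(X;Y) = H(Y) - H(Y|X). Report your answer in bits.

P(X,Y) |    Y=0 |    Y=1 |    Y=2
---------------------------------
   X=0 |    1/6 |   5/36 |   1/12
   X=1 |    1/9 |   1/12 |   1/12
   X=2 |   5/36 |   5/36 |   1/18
I(X;Y) = 0.0130 bits

Mutual information has multiple equivalent forms:
- I(X;Y) = H(X) - H(X|Y)
- I(X;Y) = H(Y) - H(Y|X)
- I(X;Y) = H(X) + H(Y) - H(X,Y)

Computing all quantities:
H(X) = 1.5715, H(Y) = 1.5391, H(X,Y) = 3.0976
H(X|Y) = 1.5585, H(Y|X) = 1.5261

Verification:
H(X) - H(X|Y) = 1.5715 - 1.5585 = 0.0130
H(Y) - H(Y|X) = 1.5391 - 1.5261 = 0.0130
H(X) + H(Y) - H(X,Y) = 1.5715 + 1.5391 - 3.0976 = 0.0130

All forms give I(X;Y) = 0.0130 bits. ✓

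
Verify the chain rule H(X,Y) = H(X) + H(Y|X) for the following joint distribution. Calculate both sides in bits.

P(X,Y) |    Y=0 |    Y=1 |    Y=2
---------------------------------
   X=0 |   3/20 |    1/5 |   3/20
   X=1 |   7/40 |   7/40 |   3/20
H(X,Y) = 2.5761, H(X) = 1.0000, H(Y|X) = 1.5761 (all in bits)

Chain rule: H(X,Y) = H(X) + H(Y|X)

Left side — joint entropy directly:
H(X,Y) = -Σ p(x,y) log p(x,y) = 2.5761 bits

Right side — compute H(Y|X) from the conditional distributions:
P(X) = (1/2, 1/2), so H(X) = 1.0000 bits
H(Y|X) = Σ_x P(X=x) · H(Y|X=x):
  P(Y|X=0) = (3/10, 2/5, 3/10), H(Y|X=0) = 1.5710, weight P(X=0) = 1/2
  P(Y|X=1) = (7/20, 7/20, 3/10), H(Y|X=1) = 1.5813, weight P(X=1) = 1/2
H(Y|X) = 1.5761 bits

H(X) + H(Y|X) = 1.0000 + 1.5761 = 2.5761 bits

Both sides equal 2.5761 bits. ✓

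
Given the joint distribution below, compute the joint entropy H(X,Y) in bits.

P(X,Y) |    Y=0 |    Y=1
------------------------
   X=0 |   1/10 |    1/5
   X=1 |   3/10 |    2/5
1.8464 bits

Joint entropy is H(X,Y) = -Σ_{x,y} p(x,y) log p(x,y).

Summing over all non-zero entries:
H(X,Y) = -[1/10·log_2(1/10) + 1/5·log_2(1/5) + 3/10·log_2(3/10) + 2/5·log_2(2/5)]
H(X,Y) = 1.8464 bits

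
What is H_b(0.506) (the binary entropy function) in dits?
0.3010 dits

The binary entropy function is:
H(p) = -p log(p) - (1-p) log(1-p)

H(0.506) = -0.506 × log_10(0.506) - 0.494 × log_10(0.494)
H(0.506) = 0.3010 dits

Note: Binary entropy is maximized at p=0.5 (H=1 bit) and minimized at p=0 or p=1 (H=0).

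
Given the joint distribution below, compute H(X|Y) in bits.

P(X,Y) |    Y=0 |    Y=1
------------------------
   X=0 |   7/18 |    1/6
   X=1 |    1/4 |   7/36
0.9765 bits

Using the chain rule: H(X|Y) = H(X,Y) - H(Y)

First, compute H(X,Y) = 1.9201 bits

Marginal P(Y) = (23/36, 13/36)
H(Y) = 0.9436 bits

H(X|Y) = H(X,Y) - H(Y) = 1.9201 - 0.9436 = 0.9765 bits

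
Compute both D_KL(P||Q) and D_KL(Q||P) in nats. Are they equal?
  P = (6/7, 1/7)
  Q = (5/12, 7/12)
D_KL(P||Q) = 0.4173, D_KL(Q||P) = 0.5202

KL divergence is not symmetric: D_KL(P||Q) ≠ D_KL(Q||P) in general.

D_KL(P||Q) = 0.4173 nats
D_KL(Q||P) = 0.5202 nats

No, they are not equal!

This asymmetry is why KL divergence is not a true distance metric.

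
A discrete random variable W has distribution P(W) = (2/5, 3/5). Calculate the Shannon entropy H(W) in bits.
0.9710 bits

Shannon entropy is H(X) = -Σ p(x) log p(x).

For P = (2/5, 3/5):
H = -2/5 × log_2(2/5) -3/5 × log_2(3/5)
H = 0.9710 bits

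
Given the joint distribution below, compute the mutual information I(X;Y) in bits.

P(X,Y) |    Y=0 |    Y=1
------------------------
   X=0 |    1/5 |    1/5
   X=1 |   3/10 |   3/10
0.0000 bits

Mutual information: I(X;Y) = H(X) + H(Y) - H(X,Y)

Marginals:
P(X) = (2/5, 3/5), H(X) = 0.9710 bits
P(Y) = (1/2, 1/2), H(Y) = 1.0000 bits

Joint entropy: H(X,Y) = 1.9710 bits

I(X;Y) = 0.9710 + 1.0000 - 1.9710 = 0.0000 bits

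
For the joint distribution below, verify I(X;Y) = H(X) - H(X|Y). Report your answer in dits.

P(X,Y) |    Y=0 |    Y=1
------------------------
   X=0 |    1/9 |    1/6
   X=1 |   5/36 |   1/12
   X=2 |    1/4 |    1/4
I(X;Y) = 0.0055 dits

Mutual information has multiple equivalent forms:
- I(X;Y) = H(X) - H(X|Y)
- I(X;Y) = H(Y) - H(Y|X)
- I(X;Y) = H(X) + H(Y) - H(X,Y)

Computing all quantities:
H(X) = 0.4502, H(Y) = 0.3010, H(X,Y) = 0.7458
H(X|Y) = 0.4447, H(Y|X) = 0.2956

Verification:
H(X) - H(X|Y) = 0.4502 - 0.4447 = 0.0055
H(Y) - H(Y|X) = 0.3010 - 0.2956 = 0.0055
H(X) + H(Y) - H(X,Y) = 0.4502 + 0.3010 - 0.7458 = 0.0055

All forms give I(X;Y) = 0.0055 dits. ✓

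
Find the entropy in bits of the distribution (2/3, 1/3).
0.9183 bits

Shannon entropy is H(X) = -Σ p(x) log p(x).

For P = (2/3, 1/3):
H = -2/3 × log_2(2/3) -1/3 × log_2(1/3)
H = 0.9183 bits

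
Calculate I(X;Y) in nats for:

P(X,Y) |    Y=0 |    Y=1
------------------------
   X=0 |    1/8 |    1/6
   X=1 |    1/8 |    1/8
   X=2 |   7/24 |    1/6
0.0168 nats

Mutual information: I(X;Y) = H(X) + H(Y) - H(X,Y)

Marginals:
P(X) = (7/24, 1/4, 11/24), H(X) = 1.0635 nats
P(Y) = (13/24, 11/24), H(Y) = 0.6897 nats

Joint entropy: H(X,Y) = 1.7364 nats

I(X;Y) = 1.0635 + 0.6897 - 1.7364 = 0.0168 nats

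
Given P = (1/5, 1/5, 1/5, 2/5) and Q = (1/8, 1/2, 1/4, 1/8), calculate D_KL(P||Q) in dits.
0.1439 dits

KL divergence: D_KL(P||Q) = Σ p(x) log(p(x)/q(x))

Computing term by term:
  x=0: 1/5 × log_10[(1/5)/(1/8)] = 1/5 × 0.2041 = 0.0408
  x=1: 1/5 × log_10[(1/5)/(1/2)] = 1/5 × -0.3979 = -0.0796
  x=2: 1/5 × log_10[(1/5)/(1/4)] = 1/5 × -0.0969 = -0.0194
  x=3: 2/5 × log_10[(2/5)/(1/8)] = 2/5 × 0.5051 = 0.2021

D_KL(P||Q) = 0.1439 dits

Note: KL divergence is always non-negative and equals 0 iff P = Q.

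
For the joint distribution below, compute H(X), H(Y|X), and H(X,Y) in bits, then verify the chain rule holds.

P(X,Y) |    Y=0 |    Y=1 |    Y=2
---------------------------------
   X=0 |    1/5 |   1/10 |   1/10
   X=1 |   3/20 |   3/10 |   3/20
H(X,Y) = 2.4710, H(X) = 0.9710, H(Y|X) = 1.5000 (all in bits)

Chain rule: H(X,Y) = H(X) + H(Y|X)

Left side — joint entropy directly:
H(X,Y) = -Σ p(x,y) log p(x,y) = 2.4710 bits

Right side — compute H(Y|X) from the conditional distributions:
P(X) = (2/5, 3/5), so H(X) = 0.9710 bits
H(Y|X) = Σ_x P(X=x) · H(Y|X=x):
  P(Y|X=0) = (1/2, 1/4, 1/4), H(Y|X=0) = 1.5000, weight P(X=0) = 2/5
  P(Y|X=1) = (1/4, 1/2, 1/4), H(Y|X=1) = 1.5000, weight P(X=1) = 3/5
H(Y|X) = 1.5000 bits

H(X) + H(Y|X) = 0.9710 + 1.5000 = 2.4710 bits

Both sides equal 2.4710 bits. ✓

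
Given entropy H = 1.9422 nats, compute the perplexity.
6.9741

Perplexity is e^H (or exp(H) for natural log).

H = 1.9422 nats
Perplexity = e^1.9422 = 6.9741

Interpretation: The model's uncertainty is equivalent to choosing uniformly among 7.0 options.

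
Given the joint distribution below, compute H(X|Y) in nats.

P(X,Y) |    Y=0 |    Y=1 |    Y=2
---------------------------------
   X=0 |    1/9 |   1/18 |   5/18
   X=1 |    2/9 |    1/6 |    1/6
0.6312 nats

Using the chain rule: H(X|Y) = H(X,Y) - H(Y)

First, compute H(X,Y) = 1.6920 nats

Marginal P(Y) = (1/3, 2/9, 4/9)
H(Y) = 1.0609 nats

H(X|Y) = H(X,Y) - H(Y) = 1.6920 - 1.0609 = 0.6312 nats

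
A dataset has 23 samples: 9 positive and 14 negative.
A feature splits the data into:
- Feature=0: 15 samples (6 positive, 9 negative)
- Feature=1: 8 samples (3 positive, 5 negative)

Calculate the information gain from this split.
0.0004 bits

Information Gain = H(Y) - H(Y|Feature)

Before split:
P(positive) = 9/23 = 0.3913
H(Y) = 0.9656 bits

After split:
Feature=0: H = 0.9710 bits (weight = 15/23)
Feature=1: H = 0.9544 bits (weight = 8/23)
H(Y|Feature) = (15/23)×0.9710 + (8/23)×0.9544 = 0.9652 bits

Information Gain = 0.9656 - 0.9652 = 0.0004 bits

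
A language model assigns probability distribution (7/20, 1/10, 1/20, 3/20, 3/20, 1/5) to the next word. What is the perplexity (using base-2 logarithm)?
5.1475

Perplexity is 2^H (or exp(H) for natural log).

First, H = -Σ p log p = 2.3639 bits
Perplexity = 2^2.3639 = 5.1475

Interpretation: The model's uncertainty is equivalent to choosing uniformly among 5.1 options.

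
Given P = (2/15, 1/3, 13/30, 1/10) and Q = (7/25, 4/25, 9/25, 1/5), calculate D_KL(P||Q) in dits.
0.0681 dits

KL divergence: D_KL(P||Q) = Σ p(x) log(p(x)/q(x))

Computing term by term:
  x=0: 2/15 × log_10[(2/15)/(7/25)] = 2/15 × -0.3222 = -0.0430
  x=1: 1/3 × log_10[(1/3)/(4/25)] = 1/3 × 0.3188 = 0.1063
  x=2: 13/30 × log_10[(13/30)/(9/25)] = 13/30 × 0.0805 = 0.0349
  x=3: 1/10 × log_10[(1/10)/(1/5)] = 1/10 × -0.3010 = -0.0301

D_KL(P||Q) = 0.0681 dits

Note: KL divergence is always non-negative and equals 0 iff P = Q.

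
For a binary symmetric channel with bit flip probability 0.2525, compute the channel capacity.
0.1848 bits

For a binary symmetric channel (BSC) with error probability p:
Capacity C = 1 - H(p) bits per symbol

where H(p) = -p log₂(p) - (1-p) log₂(1-p) is the binary entropy function.

H(0.2525) = 0.8152 bits
C = 1 - 0.8152 = 0.1848 bits per symbol

This means we can reliably transmit up to 0.1848 bits of information per channel use.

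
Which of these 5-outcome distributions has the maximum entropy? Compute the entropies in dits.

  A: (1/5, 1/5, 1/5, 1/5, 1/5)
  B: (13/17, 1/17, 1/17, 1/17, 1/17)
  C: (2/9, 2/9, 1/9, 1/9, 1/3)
A

For a discrete distribution over n outcomes, entropy is maximized by the uniform distribution.

Computing entropies:
H(A) = 0.6990 dits
H(B) = 0.3786 dits
H(C) = 0.6614 dits

The uniform distribution (where all probabilities equal 1/5) achieves the maximum entropy of log_10(5) = 0.6990 dits.

Distribution A has the highest entropy.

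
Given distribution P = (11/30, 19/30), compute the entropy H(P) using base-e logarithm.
0.6572 nats

Shannon entropy is H(X) = -Σ p(x) log p(x).

For P = (11/30, 19/30):
H = -11/30 × log_e(11/30) -19/30 × log_e(19/30)
H = 0.6572 nats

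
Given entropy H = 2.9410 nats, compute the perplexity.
18.9348

Perplexity is e^H (or exp(H) for natural log).

H = 2.9410 nats
Perplexity = e^2.9410 = 18.9348

Interpretation: The model's uncertainty is equivalent to choosing uniformly among 18.9 options.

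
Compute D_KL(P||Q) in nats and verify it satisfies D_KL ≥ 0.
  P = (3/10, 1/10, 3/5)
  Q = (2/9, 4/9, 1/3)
0.2935 nats

KL divergence satisfies the Gibbs inequality: D_KL(P||Q) ≥ 0 for all distributions P, Q.

D_KL(P||Q) = Σ p(x) log(p(x)/q(x))
Term by term:
  x=0: 3/10 × log_e[(3/10)/(2/9)] = 0.0900
  x=1: 1/10 × log_e[(1/10)/(4/9)] = -0.1492
  x=2: 3/5 × log_e[(3/5)/(1/3)] = 0.3527
D_KL(P||Q) = 0.2935 nats

D_KL(P||Q) = 0.2935 ≥ 0 ✓

This non-negativity is a fundamental property: relative entropy cannot be negative because it measures how different Q is from P.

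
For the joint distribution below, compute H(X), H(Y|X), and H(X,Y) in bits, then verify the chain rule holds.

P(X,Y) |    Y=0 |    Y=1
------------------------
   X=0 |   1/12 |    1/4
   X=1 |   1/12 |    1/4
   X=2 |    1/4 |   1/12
H(X,Y) = 2.3962, H(X) = 1.5850, H(Y|X) = 0.8113 (all in bits)

Chain rule: H(X,Y) = H(X) + H(Y|X)

Left side — joint entropy directly:
H(X,Y) = -Σ p(x,y) log p(x,y) = 2.3962 bits

Right side — compute H(Y|X) from the conditional distributions:
P(X) = (1/3, 1/3, 1/3), so H(X) = 1.5850 bits
H(Y|X) = Σ_x P(X=x) · H(Y|X=x):
  P(Y|X=0) = (1/4, 3/4), H(Y|X=0) = 0.8113, weight P(X=0) = 1/3
  P(Y|X=1) = (1/4, 3/4), H(Y|X=1) = 0.8113, weight P(X=1) = 1/3
  P(Y|X=2) = (3/4, 1/4), H(Y|X=2) = 0.8113, weight P(X=2) = 1/3
H(Y|X) = 0.8113 bits

H(X) + H(Y|X) = 1.5850 + 0.8113 = 2.3962 bits

Both sides equal 2.3962 bits. ✓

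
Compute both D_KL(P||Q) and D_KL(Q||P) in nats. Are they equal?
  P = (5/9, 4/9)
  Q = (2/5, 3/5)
D_KL(P||Q) = 0.0491, D_KL(Q||P) = 0.0487

KL divergence is not symmetric: D_KL(P||Q) ≠ D_KL(Q||P) in general.

D_KL(P||Q) = 0.0491 nats
D_KL(Q||P) = 0.0487 nats

No, they are not equal!

This asymmetry is why KL divergence is not a true distance metric.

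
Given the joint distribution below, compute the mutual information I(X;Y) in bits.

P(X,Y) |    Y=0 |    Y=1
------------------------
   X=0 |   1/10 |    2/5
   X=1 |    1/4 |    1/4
0.0731 bits

Mutual information: I(X;Y) = H(X) + H(Y) - H(X,Y)

Marginals:
P(X) = (1/2, 1/2), H(X) = 1.0000 bits
P(Y) = (7/20, 13/20), H(Y) = 0.9341 bits

Joint entropy: H(X,Y) = 1.8610 bits

I(X;Y) = 1.0000 + 0.9341 - 1.8610 = 0.0731 bits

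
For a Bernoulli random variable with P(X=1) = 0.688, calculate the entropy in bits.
0.8955 bits

The binary entropy function is:
H(p) = -p log(p) - (1-p) log(1-p)

H(0.688) = -0.688 × log_2(0.688) - 0.312 × log_2(0.312)
H(0.688) = 0.8955 bits

Note: Binary entropy is maximized at p=0.5 (H=1 bit) and minimized at p=0 or p=1 (H=0).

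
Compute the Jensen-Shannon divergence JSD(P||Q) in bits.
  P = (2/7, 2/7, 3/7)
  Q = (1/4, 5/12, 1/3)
0.0140 bits

Jensen-Shannon divergence is:
JSD(P||Q) = 0.5 × D_KL(P||M) + 0.5 × D_KL(Q||M)
where M = 0.5 × (P + Q) is the mixture distribution.

M = 0.5 × (2/7, 2/7, 3/7) + 0.5 × (1/4, 5/12, 1/3) = (0.267857, 0.35119, 8/21)

D_KL(P||M) = 0.0144 bits
D_KL(Q||M) = 0.0137 bits

JSD(P||Q) = 0.5 × 0.0144 + 0.5 × 0.0137 = 0.0140 bits

Unlike KL divergence, JSD is symmetric and bounded: 0 ≤ JSD ≤ log(2).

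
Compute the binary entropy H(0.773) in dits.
0.2326 dits

The binary entropy function is:
H(p) = -p log(p) - (1-p) log(1-p)

H(0.773) = -0.773 × log_10(0.773) - 0.227 × log_10(0.227)
H(0.773) = 0.2326 dits

Note: Binary entropy is maximized at p=0.5 (H=1 bit) and minimized at p=0 or p=1 (H=0).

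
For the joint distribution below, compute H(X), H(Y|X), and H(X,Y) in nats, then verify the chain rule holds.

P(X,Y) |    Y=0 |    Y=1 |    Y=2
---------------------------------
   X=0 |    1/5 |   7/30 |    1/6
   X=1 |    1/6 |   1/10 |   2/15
H(X,Y) = 1.7576, H(X) = 0.6730, H(Y|X) = 1.0846 (all in nats)

Chain rule: H(X,Y) = H(X) + H(Y|X)

Left side — joint entropy directly:
H(X,Y) = -Σ p(x,y) log p(x,y) = 1.7576 nats

Right side — compute H(Y|X) from the conditional distributions:
P(X) = (3/5, 2/5), so H(X) = 0.6730 nats
H(Y|X) = Σ_x P(X=x) · H(Y|X=x):
  P(Y|X=0) = (1/3, 7/18, 5/18), H(Y|X=0) = 1.0893, weight P(X=0) = 3/5
  P(Y|X=1) = (5/12, 1/4, 1/3), H(Y|X=1) = 1.0776, weight P(X=1) = 2/5
H(Y|X) = 1.0846 nats

H(X) + H(Y|X) = 0.6730 + 1.0846 = 1.7576 nats

Both sides equal 1.7576 nats. ✓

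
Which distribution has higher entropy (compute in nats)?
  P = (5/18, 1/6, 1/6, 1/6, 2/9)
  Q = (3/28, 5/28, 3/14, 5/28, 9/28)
P

Computing entropies in nats:
H(P) = 1.5859
H(Q) = 1.5495

Distribution P has higher entropy.

Intuition: The distribution closer to uniform (more spread out) has higher entropy.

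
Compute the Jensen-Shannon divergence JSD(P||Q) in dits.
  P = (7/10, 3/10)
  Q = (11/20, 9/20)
0.0052 dits

Jensen-Shannon divergence is:
JSD(P||Q) = 0.5 × D_KL(P||M) + 0.5 × D_KL(Q||M)
where M = 0.5 × (P + Q) is the mixture distribution.

M = 0.5 × (7/10, 3/10) + 0.5 × (11/20, 9/20) = (5/8, 3/8)

D_KL(P||M) = 0.0054 dits
D_KL(Q||M) = 0.0051 dits

JSD(P||Q) = 0.5 × 0.0054 + 0.5 × 0.0051 = 0.0052 dits

Unlike KL divergence, JSD is symmetric and bounded: 0 ≤ JSD ≤ log(2).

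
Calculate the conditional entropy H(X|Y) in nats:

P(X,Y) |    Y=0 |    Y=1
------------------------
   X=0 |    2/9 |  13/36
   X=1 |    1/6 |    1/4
0.6790 nats

Using the chain rule: H(X|Y) = H(X,Y) - H(Y)

First, compute H(X,Y) = 1.3473 nats

Marginal P(Y) = (7/18, 11/18)
H(Y) = 0.6682 nats

H(X|Y) = H(X,Y) - H(Y) = 1.3473 - 0.6682 = 0.6790 nats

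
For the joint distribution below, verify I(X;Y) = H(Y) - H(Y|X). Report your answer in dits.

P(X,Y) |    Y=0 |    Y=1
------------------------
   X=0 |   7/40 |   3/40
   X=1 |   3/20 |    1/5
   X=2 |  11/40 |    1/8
I(X;Y) = 0.0143 dits

Mutual information has multiple equivalent forms:
- I(X;Y) = H(X) - H(X|Y)
- I(X;Y) = H(Y) - H(Y|X)
- I(X;Y) = H(X) + H(Y) - H(X,Y)

Computing all quantities:
H(X) = 0.4693, H(Y) = 0.2923, H(X,Y) = 0.7473
H(X|Y) = 0.4550, H(Y|X) = 0.2780

Verification:
H(X) - H(X|Y) = 0.4693 - 0.4550 = 0.0143
H(Y) - H(Y|X) = 0.2923 - 0.2780 = 0.0143
H(X) + H(Y) - H(X,Y) = 0.4693 + 0.2923 - 0.7473 = 0.0143

All forms give I(X;Y) = 0.0143 dits. ✓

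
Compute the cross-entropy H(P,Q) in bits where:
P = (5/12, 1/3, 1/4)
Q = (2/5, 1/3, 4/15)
1.5558 bits

Cross-entropy: H(P,Q) = -Σ p(x) log q(x)

Alternatively: H(P,Q) = H(P) + D_KL(P||Q)
H(P) = 1.5546 bits
D_KL(P||Q) = 0.0013 bits

H(P,Q) = 1.5546 + 0.0013 = 1.5558 bits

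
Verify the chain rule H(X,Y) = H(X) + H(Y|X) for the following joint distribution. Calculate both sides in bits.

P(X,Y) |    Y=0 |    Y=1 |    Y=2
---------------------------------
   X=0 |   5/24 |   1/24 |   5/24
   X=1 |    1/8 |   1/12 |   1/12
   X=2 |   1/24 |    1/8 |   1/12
H(X,Y) = 2.9713, H(X) = 1.5343, H(Y|X) = 1.4369 (all in bits)

Chain rule: H(X,Y) = H(X) + H(Y|X)

Left side — joint entropy directly:
H(X,Y) = -Σ p(x,y) log p(x,y) = 2.9713 bits

Right side — compute H(Y|X) from the conditional distributions:
P(X) = (11/24, 7/24, 1/4), so H(X) = 1.5343 bits
H(Y|X) = Σ_x P(X=x) · H(Y|X=x):
  P(Y|X=0) = (5/11, 1/11, 5/11), H(Y|X=0) = 1.3486, weight P(X=0) = 11/24
  P(Y|X=1) = (3/7, 2/7, 2/7), H(Y|X=1) = 1.5567, weight P(X=1) = 7/24
  P(Y|X=2) = (1/6, 1/2, 1/3), H(Y|X=2) = 1.4591, weight P(X=2) = 1/4
H(Y|X) = 1.4369 bits

H(X) + H(Y|X) = 1.5343 + 1.4369 = 2.9713 bits

Both sides equal 2.9713 bits. ✓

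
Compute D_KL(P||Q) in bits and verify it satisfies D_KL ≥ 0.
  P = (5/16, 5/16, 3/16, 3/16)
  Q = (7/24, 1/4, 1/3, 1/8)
0.0857 bits

KL divergence satisfies the Gibbs inequality: D_KL(P||Q) ≥ 0 for all distributions P, Q.

D_KL(P||Q) = Σ p(x) log(p(x)/q(x))
Term by term:
  x=0: 5/16 × log_2[(5/16)/(7/24)] = 0.0311
  x=1: 5/16 × log_2[(5/16)/(1/4)] = 0.1006
  x=2: 3/16 × log_2[(3/16)/(1/3)] = -0.1556
  x=3: 3/16 × log_2[(3/16)/(1/8)] = 0.1097
D_KL(P||Q) = 0.0857 bits

D_KL(P||Q) = 0.0857 ≥ 0 ✓

This non-negativity is a fundamental property: relative entropy cannot be negative because it measures how different Q is from P.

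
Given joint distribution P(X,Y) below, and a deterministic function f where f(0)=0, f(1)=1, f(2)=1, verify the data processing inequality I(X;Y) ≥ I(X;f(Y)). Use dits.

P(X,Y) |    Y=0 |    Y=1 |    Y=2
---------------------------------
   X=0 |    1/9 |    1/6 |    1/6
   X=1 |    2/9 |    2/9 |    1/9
I(X;Y) = 0.0097, I(X;f(Y)) = 0.0055, inequality holds: 0.0097 ≥ 0.0055

Data Processing Inequality: For any Markov chain X → Y → Z, we have I(X;Y) ≥ I(X;Z).

Here Z = f(Y) is a deterministic function of Y, forming X → Y → Z.

Original I(X;Y) = 0.0097 dits

After applying f:
P(X,Z) where Z=f(Y):
- P(X,Z=0) = P(X,Y=0)
- P(X,Z=1) = P(X,Y=1) + P(X,Y=2)

I(X;Z) = I(X;f(Y)) = 0.0055 dits

Verification: 0.0097 ≥ 0.0055 ✓

Information cannot be created by processing; the function f can only lose information about X.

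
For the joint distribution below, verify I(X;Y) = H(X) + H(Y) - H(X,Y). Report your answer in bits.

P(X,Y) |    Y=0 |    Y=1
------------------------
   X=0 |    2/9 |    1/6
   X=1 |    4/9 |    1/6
I(X;Y) = 0.0185 bits

Mutual information has multiple equivalent forms:
- I(X;Y) = H(X) - H(X|Y)
- I(X;Y) = H(Y) - H(Y|X)
- I(X;Y) = H(X) + H(Y) - H(X,Y)

Computing all quantities:
H(X) = 0.9641, H(Y) = 0.9183, H(X,Y) = 1.8638
H(X|Y) = 0.9455, H(Y|X) = 0.8997

Verification:
H(X) - H(X|Y) = 0.9641 - 0.9455 = 0.0185
H(Y) - H(Y|X) = 0.9183 - 0.8997 = 0.0185
H(X) + H(Y) - H(X,Y) = 0.9641 + 0.9183 - 1.8638 = 0.0185

All forms give I(X;Y) = 0.0185 bits. ✓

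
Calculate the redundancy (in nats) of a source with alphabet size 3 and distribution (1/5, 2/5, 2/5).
0.0437 nats

Redundancy measures how far a source is from maximum entropy:
R = H_max - H(X)

Maximum entropy for 3 symbols: H_max = log_e(3) = 1.0986 nats
Actual entropy: H(X) = 1.0549 nats
Redundancy: R = 1.0986 - 1.0549 = 0.0437 nats

This redundancy represents potential for compression: the source could be compressed by 0.0437 nats per symbol.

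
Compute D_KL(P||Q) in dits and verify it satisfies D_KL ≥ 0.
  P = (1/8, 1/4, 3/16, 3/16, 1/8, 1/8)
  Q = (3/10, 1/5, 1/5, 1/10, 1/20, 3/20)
0.0625 dits

KL divergence satisfies the Gibbs inequality: D_KL(P||Q) ≥ 0 for all distributions P, Q.

D_KL(P||Q) = Σ p(x) log(p(x)/q(x))
Term by term:
  x=0: 1/8 × log_10[(1/8)/(3/10)] = -0.0475
  x=1: 1/4 × log_10[(1/4)/(1/5)] = 0.0242
  x=2: 3/16 × log_10[(3/16)/(1/5)] = -0.0053
  x=3: 3/16 × log_10[(3/16)/(1/10)] = 0.0512
  x=4: 1/8 × log_10[(1/8)/(1/20)] = 0.0497
  x=5: 1/8 × log_10[(1/8)/(3/20)] = -0.0099
D_KL(P||Q) = 0.0625 dits

D_KL(P||Q) = 0.0625 ≥ 0 ✓

This non-negativity is a fundamental property: relative entropy cannot be negative because it measures how different Q is from P.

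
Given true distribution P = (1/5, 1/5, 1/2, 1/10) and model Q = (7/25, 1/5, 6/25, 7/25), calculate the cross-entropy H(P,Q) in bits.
2.0448 bits

Cross-entropy: H(P,Q) = -Σ p(x) log q(x)

Alternatively: H(P,Q) = H(P) + D_KL(P||Q)
H(P) = 1.7610 bits
D_KL(P||Q) = 0.2838 bits

H(P,Q) = 1.7610 + 0.2838 = 2.0448 bits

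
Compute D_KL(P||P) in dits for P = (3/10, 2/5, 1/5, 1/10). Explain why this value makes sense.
0.0000 dits

KL divergence satisfies the Gibbs inequality: D_KL(P||Q) ≥ 0 for all distributions P, Q.

D_KL(P||Q) = Σ p(x) log(p(x)/q(x))
Each term is p(x) × log_10(p(x)/p(x)) = p(x) × log_10(1) = 0, so the sum is 0.
D_KL(P||Q) = 0.0000 dits

When P = Q, the KL divergence is exactly 0, as there is no 'divergence' between identical distributions.

This non-negativity is a fundamental property: relative entropy cannot be negative because it measures how different Q is from P.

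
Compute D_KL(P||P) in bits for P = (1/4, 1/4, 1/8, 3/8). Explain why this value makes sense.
0.0000 bits

KL divergence satisfies the Gibbs inequality: D_KL(P||Q) ≥ 0 for all distributions P, Q.

D_KL(P||Q) = Σ p(x) log(p(x)/q(x))
Each term is p(x) × log_2(p(x)/p(x)) = p(x) × log_2(1) = 0, so the sum is 0.
D_KL(P||Q) = 0.0000 bits

When P = Q, the KL divergence is exactly 0, as there is no 'divergence' between identical distributions.

This non-negativity is a fundamental property: relative entropy cannot be negative because it measures how different Q is from P.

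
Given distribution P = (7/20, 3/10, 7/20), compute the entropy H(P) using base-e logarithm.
1.0961 nats

Shannon entropy is H(X) = -Σ p(x) log p(x).

For P = (7/20, 3/10, 7/20):
H = -7/20 × log_e(7/20) -3/10 × log_e(3/10) -7/20 × log_e(7/20)
H = 1.0961 nats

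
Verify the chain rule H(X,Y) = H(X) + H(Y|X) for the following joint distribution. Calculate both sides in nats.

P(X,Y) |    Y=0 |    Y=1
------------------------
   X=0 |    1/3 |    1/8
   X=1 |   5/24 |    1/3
H(X,Y) = 1.3191, H(X) = 0.6897, H(Y|X) = 0.6295 (all in nats)

Chain rule: H(X,Y) = H(X) + H(Y|X)

Left side — joint entropy directly:
H(X,Y) = -Σ p(x,y) log p(x,y) = 1.3191 nats

Right side — compute H(Y|X) from the conditional distributions:
P(X) = (11/24, 13/24), so H(X) = 0.6897 nats
H(Y|X) = Σ_x P(X=x) · H(Y|X=x):
  P(Y|X=0) = (8/11, 3/11), H(Y|X=0) = 0.5860, weight P(X=0) = 11/24
  P(Y|X=1) = (5/13, 8/13), H(Y|X=1) = 0.6663, weight P(X=1) = 13/24
H(Y|X) = 0.6295 nats

H(X) + H(Y|X) = 0.6897 + 0.6295 = 1.3191 nats

Both sides equal 1.3191 nats. ✓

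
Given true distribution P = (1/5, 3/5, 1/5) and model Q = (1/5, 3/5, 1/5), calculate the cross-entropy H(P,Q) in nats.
0.9503 nats

Cross-entropy: H(P,Q) = -Σ p(x) log q(x)

Alternatively: H(P,Q) = H(P) + D_KL(P||Q)
H(P) = 0.9503 nats
D_KL(P||Q) = 0.0000 nats

H(P,Q) = 0.9503 + 0.0000 = 0.9503 nats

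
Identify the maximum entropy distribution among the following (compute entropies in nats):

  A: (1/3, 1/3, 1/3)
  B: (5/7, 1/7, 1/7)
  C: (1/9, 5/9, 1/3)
A

For a discrete distribution over n outcomes, entropy is maximized by the uniform distribution.

Computing entropies:
H(A) = 1.0986 nats
H(B) = 0.7963 nats
H(C) = 0.9369 nats

The uniform distribution (where all probabilities equal 1/3) achieves the maximum entropy of log_e(3) = 1.0986 nats.

Distribution A has the highest entropy.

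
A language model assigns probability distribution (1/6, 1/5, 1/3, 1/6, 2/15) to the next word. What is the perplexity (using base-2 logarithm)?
4.7303

Perplexity is 2^H (or exp(H) for natural log).

First, H = -Σ p log p = 2.2419 bits
Perplexity = 2^2.2419 = 4.7303

Interpretation: The model's uncertainty is equivalent to choosing uniformly among 4.7 options.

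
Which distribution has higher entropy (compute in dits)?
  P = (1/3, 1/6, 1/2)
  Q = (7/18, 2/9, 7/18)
Q

Computing entropies in dits:
H(P) = 0.4392
H(Q) = 0.4642

Distribution Q has higher entropy.

Intuition: The distribution closer to uniform (more spread out) has higher entropy.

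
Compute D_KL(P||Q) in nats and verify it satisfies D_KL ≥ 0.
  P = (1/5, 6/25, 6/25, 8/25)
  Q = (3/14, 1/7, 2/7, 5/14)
0.0337 nats

KL divergence satisfies the Gibbs inequality: D_KL(P||Q) ≥ 0 for all distributions P, Q.

D_KL(P||Q) = Σ p(x) log(p(x)/q(x))
Term by term:
  x=0: 1/5 × log_e[(1/5)/(3/14)] = -0.0138
  x=1: 6/25 × log_e[(6/25)/(1/7)] = 0.1245
  x=2: 6/25 × log_e[(6/25)/(2/7)] = -0.0418
  x=3: 8/25 × log_e[(8/25)/(5/14)] = -0.0351
D_KL(P||Q) = 0.0337 nats

D_KL(P||Q) = 0.0337 ≥ 0 ✓

This non-negativity is a fundamental property: relative entropy cannot be negative because it measures how different Q is from P.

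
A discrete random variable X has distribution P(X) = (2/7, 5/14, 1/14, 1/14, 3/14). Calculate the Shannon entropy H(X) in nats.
1.4328 nats

Shannon entropy is H(X) = -Σ p(x) log p(x).

For P = (2/7, 5/14, 1/14, 1/14, 3/14):
H = -2/7 × log_e(2/7) -5/14 × log_e(5/14) -1/14 × log_e(1/14) -1/14 × log_e(1/14) -3/14 × log_e(3/14)
H = 1.4328 nats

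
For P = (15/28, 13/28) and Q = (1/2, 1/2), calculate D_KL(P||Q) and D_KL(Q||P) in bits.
D_KL(P||Q) = 0.0037, D_KL(Q||P) = 0.0037

KL divergence is not symmetric: D_KL(P||Q) ≠ D_KL(Q||P) in general.

D_KL(P||Q) = 0.0037 bits
D_KL(Q||P) = 0.0037 bits

In this case they happen to be equal (to 4 decimal places).

This asymmetry is why KL divergence is not a true distance metric.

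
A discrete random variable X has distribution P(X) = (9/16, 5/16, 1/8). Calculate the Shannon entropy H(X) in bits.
1.3663 bits

Shannon entropy is H(X) = -Σ p(x) log p(x).

For P = (9/16, 5/16, 1/8):
H = -9/16 × log_2(9/16) -5/16 × log_2(5/16) -1/8 × log_2(1/8)
H = 1.3663 bits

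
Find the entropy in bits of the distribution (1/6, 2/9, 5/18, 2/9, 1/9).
2.2608 bits

Shannon entropy is H(X) = -Σ p(x) log p(x).

For P = (1/6, 2/9, 5/18, 2/9, 1/9):
H = -1/6 × log_2(1/6) -2/9 × log_2(2/9) -5/18 × log_2(5/18) -2/9 × log_2(2/9) -1/9 × log_2(1/9)
H = 2.2608 bits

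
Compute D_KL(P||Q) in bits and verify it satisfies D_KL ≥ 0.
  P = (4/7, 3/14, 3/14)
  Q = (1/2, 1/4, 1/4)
0.0148 bits

KL divergence satisfies the Gibbs inequality: D_KL(P||Q) ≥ 0 for all distributions P, Q.

D_KL(P||Q) = Σ p(x) log(p(x)/q(x))
Term by term:
  x=0: 4/7 × log_2[(4/7)/(1/2)] = 0.1101
  x=1: 3/14 × log_2[(3/14)/(1/4)] = -0.0477
  x=2: 3/14 × log_2[(3/14)/(1/4)] = -0.0477
D_KL(P||Q) = 0.0148 bits

D_KL(P||Q) = 0.0148 ≥ 0 ✓

This non-negativity is a fundamental property: relative entropy cannot be negative because it measures how different Q is from P.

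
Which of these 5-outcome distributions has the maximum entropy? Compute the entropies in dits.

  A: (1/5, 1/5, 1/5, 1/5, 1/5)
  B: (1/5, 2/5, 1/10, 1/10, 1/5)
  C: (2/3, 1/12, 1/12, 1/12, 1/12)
A

For a discrete distribution over n outcomes, entropy is maximized by the uniform distribution.

Computing entropies:
H(A) = 0.6990 dits
H(B) = 0.6388 dits
H(C) = 0.4771 dits

The uniform distribution (where all probabilities equal 1/5) achieves the maximum entropy of log_10(5) = 0.6990 dits.

Distribution A has the highest entropy.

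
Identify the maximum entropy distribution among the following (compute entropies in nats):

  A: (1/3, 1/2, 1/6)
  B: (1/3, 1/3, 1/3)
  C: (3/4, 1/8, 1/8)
B

For a discrete distribution over n outcomes, entropy is maximized by the uniform distribution.

Computing entropies:
H(A) = 1.0114 nats
H(B) = 1.0986 nats
H(C) = 0.7356 nats

The uniform distribution (where all probabilities equal 1/3) achieves the maximum entropy of log_e(3) = 1.0986 nats.

Distribution B has the highest entropy.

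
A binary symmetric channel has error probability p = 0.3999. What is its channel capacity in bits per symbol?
0.0291 bits

For a binary symmetric channel (BSC) with error probability p:
Capacity C = 1 - H(p) bits per symbol

where H(p) = -p log₂(p) - (1-p) log₂(1-p) is the binary entropy function.

H(0.3999) = 0.9709 bits
C = 1 - 0.9709 = 0.0291 bits per symbol

This means we can reliably transmit up to 0.0291 bits of information per channel use.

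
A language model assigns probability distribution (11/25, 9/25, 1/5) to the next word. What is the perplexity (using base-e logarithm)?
2.8603

Perplexity is e^H (or exp(H) for natural log).

First, H = -Σ p log p = 1.0509 nats
Perplexity = e^1.0509 = 2.8603

Interpretation: The model's uncertainty is equivalent to choosing uniformly among 2.9 options.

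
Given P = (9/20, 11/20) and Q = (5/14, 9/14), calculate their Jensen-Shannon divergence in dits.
0.0019 dits

Jensen-Shannon divergence is:
JSD(P||Q) = 0.5 × D_KL(P||M) + 0.5 × D_KL(Q||M)
where M = 0.5 × (P + Q) is the mixture distribution.

M = 0.5 × (9/20, 11/20) + 0.5 × (5/14, 9/14) = (0.403571, 0.596429)

D_KL(P||M) = 0.0019 dits
D_KL(Q||M) = 0.0020 dits

JSD(P||Q) = 0.5 × 0.0019 + 0.5 × 0.0020 = 0.0019 dits

Unlike KL divergence, JSD is symmetric and bounded: 0 ≤ JSD ≤ log(2).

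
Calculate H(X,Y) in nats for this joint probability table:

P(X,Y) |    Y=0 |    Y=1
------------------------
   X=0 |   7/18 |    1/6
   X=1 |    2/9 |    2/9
1.3344 nats

Joint entropy is H(X,Y) = -Σ_{x,y} p(x,y) log p(x,y).

Summing over all non-zero entries:
H(X,Y) = -[7/18·log_e(7/18) + 1/6·log_e(1/6) + 2/9·log_e(2/9) + 2/9·log_e(2/9)]
H(X,Y) = 1.3344 nats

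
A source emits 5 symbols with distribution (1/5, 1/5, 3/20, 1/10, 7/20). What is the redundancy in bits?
0.1203 bits

Redundancy measures how far a source is from maximum entropy:
R = H_max - H(X)

Maximum entropy for 5 symbols: H_max = log_2(5) = 2.3219 bits
Actual entropy: H(X) = 2.2016 bits
Redundancy: R = 2.3219 - 2.2016 = 0.1203 bits

This redundancy represents potential for compression: the source could be compressed by 0.1203 bits per symbol.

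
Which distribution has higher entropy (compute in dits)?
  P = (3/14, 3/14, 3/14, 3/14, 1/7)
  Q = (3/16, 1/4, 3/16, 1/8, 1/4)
P

Computing entropies in dits:
H(P) = 0.6942
H(Q) = 0.6865

Distribution P has higher entropy.

Intuition: The distribution closer to uniform (more spread out) has higher entropy.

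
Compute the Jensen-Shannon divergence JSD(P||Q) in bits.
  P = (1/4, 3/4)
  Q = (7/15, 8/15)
0.0373 bits

Jensen-Shannon divergence is:
JSD(P||Q) = 0.5 × D_KL(P||M) + 0.5 × D_KL(Q||M)
where M = 0.5 × (P + Q) is the mixture distribution.

M = 0.5 × (1/4, 3/4) + 0.5 × (7/15, 8/15) = (0.358333, 0.641667)

D_KL(P||M) = 0.0390 bits
D_KL(Q||M) = 0.0356 bits

JSD(P||Q) = 0.5 × 0.0390 + 0.5 × 0.0356 = 0.0373 bits

Unlike KL divergence, JSD is symmetric and bounded: 0 ≤ JSD ≤ log(2).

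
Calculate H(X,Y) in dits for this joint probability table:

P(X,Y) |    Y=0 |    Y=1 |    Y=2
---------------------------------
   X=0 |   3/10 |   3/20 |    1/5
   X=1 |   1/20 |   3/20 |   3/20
0.7325 dits

Joint entropy is H(X,Y) = -Σ_{x,y} p(x,y) log p(x,y).

Summing over all non-zero entries:
H(X,Y) = -[3/10·log_10(3/10) + 3/20·log_10(3/20) + 1/5·log_10(1/5) + 1/20·log_10(1/20) + 3/20·log_10(3/20) + 3/20·log_10(3/20)]
H(X,Y) = 0.7325 dits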